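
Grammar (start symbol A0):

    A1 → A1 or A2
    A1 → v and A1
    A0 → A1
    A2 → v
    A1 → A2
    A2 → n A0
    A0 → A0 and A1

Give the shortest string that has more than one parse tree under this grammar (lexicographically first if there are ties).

length 1: no string has ≥2 trees
length 2: no string has ≥2 trees
length 3: v and v has 2 parse trees

Two derivations of v and v:
  A0 ⇒ A1 ⇒ v and A1 ⇒ v and A2 ⇒ v and v
  A0 ⇒ A0 and A1 ⇒ A1 and A1 ⇒ A2 and A1 ⇒ v and A1 ⇒ v and A2 ⇒ v and v

v and v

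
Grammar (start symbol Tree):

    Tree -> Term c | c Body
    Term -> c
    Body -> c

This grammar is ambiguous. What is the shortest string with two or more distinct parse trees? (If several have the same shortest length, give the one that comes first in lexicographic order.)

c c

length 2: c c has 2 parse trees

Two derivations of c c:
  Tree ⇒ Term c ⇒ c c
  Tree ⇒ c Body ⇒ c c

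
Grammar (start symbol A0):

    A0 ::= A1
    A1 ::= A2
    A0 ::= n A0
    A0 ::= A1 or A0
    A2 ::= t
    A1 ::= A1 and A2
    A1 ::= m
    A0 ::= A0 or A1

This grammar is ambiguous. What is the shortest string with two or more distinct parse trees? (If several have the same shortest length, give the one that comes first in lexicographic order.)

m or m

length 1: no string has ≥2 trees
length 2: no string has ≥2 trees
length 3: m or m has 2 parse trees

Two derivations of m or m:
  A0 ⇒ A1 or A0 ⇒ m or A0 ⇒ m or A1 ⇒ m or m
  A0 ⇒ A0 or A1 ⇒ A1 or A1 ⇒ m or A1 ⇒ m or m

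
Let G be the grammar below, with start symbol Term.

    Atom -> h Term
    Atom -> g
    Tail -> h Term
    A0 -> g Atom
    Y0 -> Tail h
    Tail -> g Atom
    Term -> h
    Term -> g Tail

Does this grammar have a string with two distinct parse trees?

Only Term, Tail, Atom are reachable from Term; ignoring the rest: The reachable rules are right-linear with at most one rule per (nonterminal, next-terminal) pair. Each input token forces the next rule, so parsing is deterministic.

Unambiguous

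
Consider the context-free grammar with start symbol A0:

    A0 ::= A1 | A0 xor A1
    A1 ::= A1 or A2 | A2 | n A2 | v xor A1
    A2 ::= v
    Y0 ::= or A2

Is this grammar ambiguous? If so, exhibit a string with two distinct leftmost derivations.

Ambiguous

Witness: v xor v

Derivation 1: A0 ⇒ A1 ⇒ v xor A1 ⇒ v xor A2 ⇒ v xor v
Derivation 2: A0 ⇒ A0 xor A1 ⇒ A1 xor A1 ⇒ A2 xor A1 ⇒ v xor A1 ⇒ v xor A2 ⇒ v xor v

Two distinct leftmost derivations for the same string.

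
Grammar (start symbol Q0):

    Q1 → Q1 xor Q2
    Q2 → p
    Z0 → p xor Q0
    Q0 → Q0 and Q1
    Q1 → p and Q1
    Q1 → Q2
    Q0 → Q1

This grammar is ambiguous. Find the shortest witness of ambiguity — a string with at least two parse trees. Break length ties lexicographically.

p and p

length 1: no string has ≥2 trees
length 3: p and p has 2 parse trees

Two derivations of p and p:
  Q0 ⇒ Q0 and Q1 ⇒ Q1 and Q1 ⇒ Q2 and Q1 ⇒ p and Q1 ⇒ p and Q2 ⇒ p and p
  Q0 ⇒ Q1 ⇒ p and Q1 ⇒ p and Q2 ⇒ p and p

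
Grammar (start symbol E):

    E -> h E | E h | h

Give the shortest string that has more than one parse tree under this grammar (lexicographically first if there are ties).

h h

length 1: no string has ≥2 trees
length 2: h h has 2 parse trees

Two derivations of h h:
  E ⇒ h E ⇒ h h
  E ⇒ E h ⇒ h h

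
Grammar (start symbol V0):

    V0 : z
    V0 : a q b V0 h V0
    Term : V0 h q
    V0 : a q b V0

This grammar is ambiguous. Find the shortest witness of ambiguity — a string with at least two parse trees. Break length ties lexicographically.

a q b a q b z h z

length 1: no string has ≥2 trees
length 4: no string has ≥2 trees
length 6: no string has ≥2 trees
length 7: no string has ≥2 trees
length 9: a q b a q b z h z has 2 parse trees

Two derivations of a q b a q b z h z:
  V0 ⇒ a q b V0 h V0 ⇒ a q b a q b V0 h V0 ⇒ a q b a q b z h V0 ⇒ a q b a q b z h z
  V0 ⇒ a q b V0 ⇒ a q b a q b V0 h V0 ⇒ a q b a q b z h V0 ⇒ a q b a q b z h z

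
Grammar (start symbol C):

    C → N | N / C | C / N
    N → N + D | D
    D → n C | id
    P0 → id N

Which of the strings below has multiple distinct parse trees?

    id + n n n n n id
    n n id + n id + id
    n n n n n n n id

id + n n n n n id: 1 tree
n n id + n id + id: 9 trees
n n n n n n n id: 1 tree

n n id + n id + id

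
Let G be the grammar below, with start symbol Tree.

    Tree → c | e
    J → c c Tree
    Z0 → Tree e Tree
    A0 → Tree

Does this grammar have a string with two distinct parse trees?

Unambiguous

Only Tree is reachable from Tree; ignoring the rest: Each reachable nonterminal has at most one production per leading terminal, and all productions are right-linear; the derivation is determined token-by-token.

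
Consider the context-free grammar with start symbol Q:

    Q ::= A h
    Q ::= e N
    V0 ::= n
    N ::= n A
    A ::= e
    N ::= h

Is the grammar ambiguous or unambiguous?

Ambiguous

Witness: e h

Derivation 1: Q ⇒ A h ⇒ e h
Derivation 2: Q ⇒ e N ⇒ e h

Two distinct leftmost derivations for the same string.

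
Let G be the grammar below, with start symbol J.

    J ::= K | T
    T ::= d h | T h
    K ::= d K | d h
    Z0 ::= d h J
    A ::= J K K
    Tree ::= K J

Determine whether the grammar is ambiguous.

Ambiguous

Witness: d h

Derivation 1: J ⇒ K ⇒ d h
Derivation 2: J ⇒ T ⇒ d h

Two distinct leftmost derivations for the same string.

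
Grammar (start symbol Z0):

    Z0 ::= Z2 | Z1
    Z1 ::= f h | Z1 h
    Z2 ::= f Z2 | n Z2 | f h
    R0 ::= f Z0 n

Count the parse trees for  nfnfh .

Parse trees for nfnfh:
  [Z0 [Z2 n [Z2 f [Z2 n [Z2 f h]]]]]

1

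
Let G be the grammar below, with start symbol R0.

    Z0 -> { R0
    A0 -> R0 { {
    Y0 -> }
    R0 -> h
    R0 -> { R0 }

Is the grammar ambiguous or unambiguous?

Only R0 is reachable from R0; ignoring the rest: Each string is a nest of matched brackets around a single atom. An opening bracket forces the recursive rule; an atom forces the base rule.

Unambiguous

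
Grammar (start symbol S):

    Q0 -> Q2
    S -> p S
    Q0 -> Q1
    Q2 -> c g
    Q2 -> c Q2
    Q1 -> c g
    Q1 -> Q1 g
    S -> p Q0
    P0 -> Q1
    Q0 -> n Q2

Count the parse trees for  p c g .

2

Parse trees for p c g:
  [S p [Q0 [Q2 c g]]]
  [S p [Q0 [Q1 c g]]]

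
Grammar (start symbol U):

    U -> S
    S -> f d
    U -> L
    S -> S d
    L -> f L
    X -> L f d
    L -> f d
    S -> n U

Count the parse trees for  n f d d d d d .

6

Parse trees for n f d d d d d:
  [U [S [S [S [S [S n [U [S f d]]] d] d] d] d]]
  [U [S [S [S [S [S n [U [L f d]]] d] d] d] d]]
  [U [S [S [S [S n [U [S [S f d] d]]] d] d] d]]
  [U [S [S [S n [U [S [S [S f d] d] d]]] d] d]]
  [U [S [S n [U [S [S [S [S f d] d] d] d]]] d]]
  [U [S n [U [S [S [S [S [S f d] d] d] d] d]]]]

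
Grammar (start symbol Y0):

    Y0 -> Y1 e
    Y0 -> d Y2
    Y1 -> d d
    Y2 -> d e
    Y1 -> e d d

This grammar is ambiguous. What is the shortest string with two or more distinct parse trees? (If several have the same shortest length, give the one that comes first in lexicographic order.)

length 3: d d e has 2 parse trees

Two derivations of d d e:
  Y0 ⇒ Y1 e ⇒ d d e
  Y0 ⇒ d Y2 ⇒ d d e

d d e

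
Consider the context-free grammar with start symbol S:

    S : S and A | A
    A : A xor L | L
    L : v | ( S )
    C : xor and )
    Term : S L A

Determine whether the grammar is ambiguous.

Unambiguous

(C, Term are unreachable from S, so their rules don't affect L(S).) This is a standard precedence ladder (S over A over L), with each level left-recursive on its own operator ('and' at S, 'xor' at A). That structure is LR(1), hence unambiguous.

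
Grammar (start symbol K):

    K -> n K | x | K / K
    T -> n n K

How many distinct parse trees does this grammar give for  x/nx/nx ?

3

Parse trees for x/nx/nx:
  [K [K x] / [K n [K [K x] / [K n [K x]]]]]
  [K [K x] / [K [K n [K x]] / [K n [K x]]]]
  [K [K [K x] / [K n [K x]]] / [K n [K x]]]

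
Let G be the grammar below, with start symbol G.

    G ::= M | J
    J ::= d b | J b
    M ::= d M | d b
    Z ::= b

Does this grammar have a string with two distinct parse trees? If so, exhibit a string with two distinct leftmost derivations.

Witness: d b

Derivation 1: G ⇒ M ⇒ d b
Derivation 2: G ⇒ J ⇒ d b

Two distinct leftmost derivations for the same string.

Ambiguous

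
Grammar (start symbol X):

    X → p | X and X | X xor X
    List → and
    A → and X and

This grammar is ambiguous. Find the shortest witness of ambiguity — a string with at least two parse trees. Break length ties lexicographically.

p and p and p

length 1: no string has ≥2 trees
length 3: no string has ≥2 trees
length 5: p and p and p has 2 parse trees

Two derivations of p and p and p:
  X ⇒ X and X ⇒ p and X ⇒ p and X and X ⇒ p and p and X ⇒ p and p and p
  X ⇒ X and X ⇒ X and X and X ⇒ p and X and X ⇒ p and p and X ⇒ p and p and p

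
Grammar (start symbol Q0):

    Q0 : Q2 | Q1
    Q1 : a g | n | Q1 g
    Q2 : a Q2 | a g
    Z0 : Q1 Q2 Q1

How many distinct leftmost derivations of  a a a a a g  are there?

1

Parse trees for a a a a a g:
  [Q0 [Q2 a [Q2 a [Q2 a [Q2 a [Q2 a g]]]]]]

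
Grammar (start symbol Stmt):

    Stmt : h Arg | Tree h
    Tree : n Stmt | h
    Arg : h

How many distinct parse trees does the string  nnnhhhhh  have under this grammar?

Parse trees for nnnhhhhh:
  [Stmt [Tree n [Stmt [Tree n [Stmt [Tree n [Stmt h [Arg h]]] h]] h]] h]
  [Stmt [Tree n [Stmt [Tree n [Stmt [Tree n [Stmt [Tree h] h]] h]] h]] h]

2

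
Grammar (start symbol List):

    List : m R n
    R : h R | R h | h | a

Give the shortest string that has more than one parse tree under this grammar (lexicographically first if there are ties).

m h h n

length 3: no string has ≥2 trees
length 4: m h h n has 2 parse trees

Two derivations of m h h n:
  List ⇒ m R n ⇒ m h R n ⇒ m h h n
  List ⇒ m R n ⇒ m R h n ⇒ m h h n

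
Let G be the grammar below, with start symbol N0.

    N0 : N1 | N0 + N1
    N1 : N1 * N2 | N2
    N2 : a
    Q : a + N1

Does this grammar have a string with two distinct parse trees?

Unambiguous

Only N0, N1, N2 are reachable from N0; ignoring the rest: The grammar is stratified — N0 handles '+' (left-recursive), N1 handles '*', N2 atoms. Each operator has a fixed associativity and precedence level, so every string has one parse.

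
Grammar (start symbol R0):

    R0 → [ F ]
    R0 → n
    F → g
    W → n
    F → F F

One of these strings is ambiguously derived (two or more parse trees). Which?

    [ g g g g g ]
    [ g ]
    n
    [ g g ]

[ g g g g g ]: 14 trees
[ g ]: 1 tree
n: 1 tree
[ g g ]: 1 tree

[ g g g g g ]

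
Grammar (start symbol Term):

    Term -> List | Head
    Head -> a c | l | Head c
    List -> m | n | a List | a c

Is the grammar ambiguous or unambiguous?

Ambiguous

Witness: a c

Derivation 1: Term ⇒ List ⇒ a c
Derivation 2: Term ⇒ Head ⇒ a c

Two distinct leftmost derivations for the same string.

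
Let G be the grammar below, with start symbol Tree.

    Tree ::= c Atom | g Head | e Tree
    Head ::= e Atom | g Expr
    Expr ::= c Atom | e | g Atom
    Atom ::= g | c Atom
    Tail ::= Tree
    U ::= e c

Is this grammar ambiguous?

Unambiguous

(Tail, U are unreachable from Tree, so their rules don't affect L(Tree).) The reachable rules are right-linear with at most one rule per (nonterminal, next-terminal) pair. Each input token forces the next rule, so parsing is deterministic.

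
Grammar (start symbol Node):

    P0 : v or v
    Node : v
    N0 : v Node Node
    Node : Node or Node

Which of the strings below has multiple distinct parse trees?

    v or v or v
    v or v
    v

v or v or v

v or v or v: 2 trees
v or v: 1 tree
v: 1 tree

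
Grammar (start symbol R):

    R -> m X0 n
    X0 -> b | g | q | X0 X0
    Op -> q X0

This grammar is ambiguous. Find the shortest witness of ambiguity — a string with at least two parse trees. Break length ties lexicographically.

m b b b n

length 3: no string has ≥2 trees
length 4: no string has ≥2 trees
length 5: m b b b n has 2 parse trees

Two derivations of m b b b n:
  R ⇒ m X0 n ⇒ m X0 X0 n ⇒ m b X0 n ⇒ m b X0 X0 n ⇒ m b b X0 n ⇒ m b b b n
  R ⇒ m X0 n ⇒ m X0 X0 n ⇒ m X0 X0 X0 n ⇒ m b X0 X0 n ⇒ m b b X0 n ⇒ m b b b n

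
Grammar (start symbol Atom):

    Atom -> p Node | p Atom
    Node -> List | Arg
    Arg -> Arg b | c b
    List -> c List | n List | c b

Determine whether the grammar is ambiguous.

Witness: p c b

Derivation 1: Atom ⇒ p Node ⇒ p List ⇒ p c b
Derivation 2: Atom ⇒ p Node ⇒ p Arg ⇒ p c b

Two distinct leftmost derivations for the same string.

Ambiguous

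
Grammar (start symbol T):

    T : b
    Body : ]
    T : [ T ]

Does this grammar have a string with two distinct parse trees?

Unambiguous

Only T is reachable from T; ignoring the rest: L(T) is { openⁿ atom closeⁿ : n ≥ 0 }. The bracket depth fixes n, and the derivation is forced at every step.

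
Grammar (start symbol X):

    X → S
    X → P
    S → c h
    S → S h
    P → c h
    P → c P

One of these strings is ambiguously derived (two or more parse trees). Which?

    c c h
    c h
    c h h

c h

c c h: 1 tree
c h: 2 trees
c h h: 1 tree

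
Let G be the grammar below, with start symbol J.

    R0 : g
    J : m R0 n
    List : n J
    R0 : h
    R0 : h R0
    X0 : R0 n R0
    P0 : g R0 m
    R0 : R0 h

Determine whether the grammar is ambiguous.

Ambiguous

Witness: m h h n

Derivation 1: J ⇒ m R0 n ⇒ m h R0 n ⇒ m h h n
Derivation 2: J ⇒ m R0 n ⇒ m R0 h n ⇒ m h h n

Two distinct leftmost derivations for the same string.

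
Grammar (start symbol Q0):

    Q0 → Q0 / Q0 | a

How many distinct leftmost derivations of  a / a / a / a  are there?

5

Parse trees for a / a / a / a:
  [Q0 [Q0 a] / [Q0 [Q0 a] / [Q0 [Q0 a] / [Q0 a]]]]
  [Q0 [Q0 a] / [Q0 [Q0 [Q0 a] / [Q0 a]] / [Q0 a]]]
  [Q0 [Q0 [Q0 a] / [Q0 a]] / [Q0 [Q0 a] / [Q0 a]]]
  [Q0 [Q0 [Q0 a] / [Q0 [Q0 a] / [Q0 a]]] / [Q0 a]]
  [Q0 [Q0 [Q0 [Q0 a] / [Q0 a]] / [Q0 a]] / [Q0 a]]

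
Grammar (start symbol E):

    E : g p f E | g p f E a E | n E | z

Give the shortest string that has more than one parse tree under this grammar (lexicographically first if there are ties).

length 1: no string has ≥2 trees
length 2: no string has ≥2 trees
length 3: no string has ≥2 trees
length 4: no string has ≥2 trees
length 5: no string has ≥2 trees
length 6: no string has ≥2 trees
length 7: no string has ≥2 trees
length 8: no string has ≥2 trees
length 9: g p f g p f z a z has 2 parse trees

Two derivations of g p f g p f z a z:
  E ⇒ g p f E ⇒ g p f g p f E a E ⇒ g p f g p f z a E ⇒ g p f g p f z a z
  E ⇒ g p f E a E ⇒ g p f g p f E a E ⇒ g p f g p f z a E ⇒ g p f g p f z a z

g p f g p f z a z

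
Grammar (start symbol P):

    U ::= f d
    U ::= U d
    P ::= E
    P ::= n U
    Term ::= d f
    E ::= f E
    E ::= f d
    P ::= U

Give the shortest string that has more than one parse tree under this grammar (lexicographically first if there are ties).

f d

length 2: f d has 2 parse trees

Two derivations of f d:
  P ⇒ E ⇒ f d
  P ⇒ U ⇒ f d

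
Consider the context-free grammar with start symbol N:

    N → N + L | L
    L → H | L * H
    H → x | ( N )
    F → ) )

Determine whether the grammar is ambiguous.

Unambiguous

(F is unreachable from N, so its rules don't affect L(N).) This is a standard precedence ladder (N over L over H), with each level left-recursive on its own operator ('+' at N, '*' at L). That structure is LR(1), hence unambiguous.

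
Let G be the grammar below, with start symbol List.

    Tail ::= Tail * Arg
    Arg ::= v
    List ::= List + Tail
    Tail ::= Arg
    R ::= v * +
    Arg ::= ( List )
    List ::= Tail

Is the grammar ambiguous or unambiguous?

Unambiguous

Only List, Tail, Arg are reachable from List; ignoring the rest: List → List + Tail | Tail  ;  Tail → Tail * Arg | Arg  — a left-associative chain with Arg at the bottom. Each string factors uniquely by precedence.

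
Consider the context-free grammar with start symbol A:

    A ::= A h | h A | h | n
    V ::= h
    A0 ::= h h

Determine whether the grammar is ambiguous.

Ambiguous

Witness: h h

Derivation 1: A ⇒ A h ⇒ h h
Derivation 2: A ⇒ h A ⇒ h h

Two distinct leftmost derivations for the same string.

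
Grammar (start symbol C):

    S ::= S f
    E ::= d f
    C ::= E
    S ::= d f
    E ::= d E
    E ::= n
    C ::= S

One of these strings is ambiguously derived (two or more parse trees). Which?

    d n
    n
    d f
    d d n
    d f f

d f

d n: 1 tree
n: 1 tree
d f: 2 trees
d d n: 1 tree
d f f: 1 tree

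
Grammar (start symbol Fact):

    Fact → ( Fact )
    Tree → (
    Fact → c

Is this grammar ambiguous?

Only Fact is reachable from Fact; ignoring the rest: L(Fact) is { openⁿ atom closeⁿ : n ≥ 0 }. The bracket depth fixes n, and the derivation is forced at every step.

Unambiguous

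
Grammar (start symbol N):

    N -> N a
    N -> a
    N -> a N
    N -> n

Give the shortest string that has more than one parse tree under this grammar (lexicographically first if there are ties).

a a

length 1: no string has ≥2 trees
length 2: a a has 2 parse trees

Two derivations of a a:
  N ⇒ N a ⇒ a a
  N ⇒ a N ⇒ a a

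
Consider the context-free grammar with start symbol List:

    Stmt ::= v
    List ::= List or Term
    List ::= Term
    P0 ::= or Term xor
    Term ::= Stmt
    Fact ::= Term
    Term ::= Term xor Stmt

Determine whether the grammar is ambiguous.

Only List, Term, Stmt are reachable from List; ignoring the rest: List → List or Term | Term  ;  Term → Term xor Stmt | Stmt  — a left-associative chain with Stmt at the bottom. Each string factors uniquely by precedence.

Unambiguous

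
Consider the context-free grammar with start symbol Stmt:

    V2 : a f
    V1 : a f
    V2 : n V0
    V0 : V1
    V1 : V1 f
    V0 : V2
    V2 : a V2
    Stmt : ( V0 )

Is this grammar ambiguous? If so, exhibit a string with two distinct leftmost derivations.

Ambiguous

Witness: ( a f )

Derivation 1: Stmt ⇒ ( V0 ) ⇒ ( V1 ) ⇒ ( a f )
Derivation 2: Stmt ⇒ ( V0 ) ⇒ ( V2 ) ⇒ ( a f )

Two distinct leftmost derivations for the same string.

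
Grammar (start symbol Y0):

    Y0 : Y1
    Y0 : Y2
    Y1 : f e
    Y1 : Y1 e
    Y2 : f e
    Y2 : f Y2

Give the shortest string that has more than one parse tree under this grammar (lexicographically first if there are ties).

f e

length 2: f e has 2 parse trees

Two derivations of f e:
  Y0 ⇒ Y1 ⇒ f e
  Y0 ⇒ Y2 ⇒ f e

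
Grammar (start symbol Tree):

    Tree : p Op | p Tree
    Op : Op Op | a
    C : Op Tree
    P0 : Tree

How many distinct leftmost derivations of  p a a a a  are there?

Parse trees for p a a a a:
  [Tree p [Op [Op a] [Op [Op a] [Op [Op a] [Op a]]]]]
  [Tree p [Op [Op a] [Op [Op [Op a] [Op a]] [Op a]]]]
  [Tree p [Op [Op [Op a] [Op a]] [Op [Op a] [Op a]]]]
  [Tree p [Op [Op [Op a] [Op [Op a] [Op a]]] [Op a]]]
  [Tree p [Op [Op [Op [Op a] [Op a]] [Op a]] [Op a]]]

5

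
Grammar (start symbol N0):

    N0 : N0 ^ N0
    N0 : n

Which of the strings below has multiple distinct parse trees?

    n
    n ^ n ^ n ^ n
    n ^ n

n: 1 tree
n ^ n ^ n ^ n: 5 trees
n ^ n: 1 tree

n ^ n ^ n ^ n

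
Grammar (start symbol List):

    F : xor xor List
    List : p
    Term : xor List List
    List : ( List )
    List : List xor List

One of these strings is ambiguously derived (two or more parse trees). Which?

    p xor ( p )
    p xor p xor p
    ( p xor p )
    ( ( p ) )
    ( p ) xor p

p xor ( p ): 1 tree
p xor p xor p: 2 trees
( p xor p ): 1 tree
( ( p ) ): 1 tree
( p ) xor p: 1 tree

p xor p xor p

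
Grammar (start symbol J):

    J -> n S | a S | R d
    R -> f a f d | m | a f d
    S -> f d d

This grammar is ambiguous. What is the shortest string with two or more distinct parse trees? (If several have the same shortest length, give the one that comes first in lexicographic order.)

a f d d

length 2: no string has ≥2 trees
length 4: a f d d has 2 parse trees

Two derivations of a f d d:
  J ⇒ a S ⇒ a f d d
  J ⇒ R d ⇒ a f d d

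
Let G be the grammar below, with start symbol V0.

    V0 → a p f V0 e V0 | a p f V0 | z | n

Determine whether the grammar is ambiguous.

Witness: a p f a p f n e n

Derivation 1: V0 ⇒ a p f V0 e V0 ⇒ a p f a p f V0 e V0 ⇒ a p f a p f n e V0 ⇒ a p f a p f n e n
Derivation 2: V0 ⇒ a p f V0 ⇒ a p f a p f V0 e V0 ⇒ a p f a p f n e V0 ⇒ a p f a p f n e n

Two distinct leftmost derivations for the same string.

Ambiguous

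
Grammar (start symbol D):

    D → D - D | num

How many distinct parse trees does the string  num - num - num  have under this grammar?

2

Parse trees for num - num - num:
  [D [D num] - [D [D num] - [D num]]]
  [D [D [D num] - [D num]] - [D num]]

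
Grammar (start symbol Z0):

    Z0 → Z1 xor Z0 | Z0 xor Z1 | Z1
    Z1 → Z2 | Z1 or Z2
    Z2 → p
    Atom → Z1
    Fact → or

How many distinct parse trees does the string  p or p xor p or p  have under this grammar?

2

Parse trees for p or p xor p or p:
  [Z0 [Z1 [Z1 [Z2 p]] or [Z2 p]] xor [Z0 [Z1 [Z1 [Z2 p]] or [Z2 p]]]]
  [Z0 [Z0 [Z1 [Z1 [Z2 p]] or [Z2 p]]] xor [Z1 [Z1 [Z2 p]] or [Z2 p]]]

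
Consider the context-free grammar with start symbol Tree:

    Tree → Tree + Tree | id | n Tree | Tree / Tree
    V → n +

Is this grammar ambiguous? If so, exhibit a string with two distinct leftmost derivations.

Witness: n id + id

Derivation 1: Tree ⇒ Tree + Tree ⇒ n Tree + Tree ⇒ n id + Tree ⇒ n id + id
Derivation 2: Tree ⇒ n Tree ⇒ n Tree + Tree ⇒ n id + Tree ⇒ n id + id

Two distinct leftmost derivations for the same string.

Ambiguous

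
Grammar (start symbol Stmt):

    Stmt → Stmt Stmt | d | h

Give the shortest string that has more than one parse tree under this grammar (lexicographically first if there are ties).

d d d

length 1: no string has ≥2 trees
length 2: no string has ≥2 trees
length 3: d d d has 2 parse trees

Two derivations of d d d:
  Stmt ⇒ Stmt Stmt ⇒ Stmt Stmt Stmt ⇒ d Stmt Stmt ⇒ d d Stmt ⇒ d d d
  Stmt ⇒ Stmt Stmt ⇒ d Stmt ⇒ d Stmt Stmt ⇒ d d Stmt ⇒ d d d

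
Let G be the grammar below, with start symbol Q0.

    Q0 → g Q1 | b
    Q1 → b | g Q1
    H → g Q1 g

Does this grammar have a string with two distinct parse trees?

Only Q0, Q1 are reachable from Q0; ignoring the rest: Each reachable nonterminal has at most one production per leading terminal, and all productions are right-linear; the derivation is determined token-by-token.

Unambiguous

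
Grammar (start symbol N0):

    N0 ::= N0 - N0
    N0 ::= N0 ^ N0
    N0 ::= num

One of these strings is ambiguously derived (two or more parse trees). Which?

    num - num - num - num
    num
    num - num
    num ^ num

num - num - num - num

num - num - num - num: 5 trees
num: 1 tree
num - num: 1 tree
num ^ num: 1 tree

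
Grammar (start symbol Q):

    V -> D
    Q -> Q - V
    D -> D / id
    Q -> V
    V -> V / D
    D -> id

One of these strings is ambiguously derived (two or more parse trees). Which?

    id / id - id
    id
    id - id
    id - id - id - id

id / id - id: 2 trees
id: 1 tree
id - id: 1 tree
id - id - id - id: 1 tree

id / id - id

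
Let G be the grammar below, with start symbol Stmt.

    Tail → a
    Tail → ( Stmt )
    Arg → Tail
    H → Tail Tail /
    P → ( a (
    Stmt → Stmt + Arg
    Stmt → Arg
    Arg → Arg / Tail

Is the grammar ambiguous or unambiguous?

Unambiguous

(H, P are unreachable from Stmt, so their rules don't affect L(Stmt).) Stmt → Stmt + Arg | Arg  ;  Arg → Arg / Tail | Tail  — a left-associative chain with Tail at the bottom. Each string factors uniquely by precedence.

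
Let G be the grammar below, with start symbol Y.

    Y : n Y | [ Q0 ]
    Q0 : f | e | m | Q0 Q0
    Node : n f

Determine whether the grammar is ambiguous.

Ambiguous

Witness: [ e e e ]

Derivation 1: Y ⇒ [ Q0 ] ⇒ [ Q0 Q0 ] ⇒ [ e Q0 ] ⇒ [ e Q0 Q0 ] ⇒ [ e e Q0 ] ⇒ [ e e e ]
Derivation 2: Y ⇒ [ Q0 ] ⇒ [ Q0 Q0 ] ⇒ [ Q0 Q0 Q0 ] ⇒ [ e Q0 Q0 ] ⇒ [ e e Q0 ] ⇒ [ e e e ]

Two distinct leftmost derivations for the same string.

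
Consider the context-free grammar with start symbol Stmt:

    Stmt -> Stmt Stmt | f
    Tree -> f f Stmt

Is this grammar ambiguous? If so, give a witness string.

Ambiguous

Witness: f f f

Derivation 1: Stmt ⇒ Stmt Stmt ⇒ Stmt Stmt Stmt ⇒ f Stmt Stmt ⇒ f f Stmt ⇒ f f f
Derivation 2: Stmt ⇒ Stmt Stmt ⇒ f Stmt ⇒ f Stmt Stmt ⇒ f f Stmt ⇒ f f f

Two distinct leftmost derivations for the same string.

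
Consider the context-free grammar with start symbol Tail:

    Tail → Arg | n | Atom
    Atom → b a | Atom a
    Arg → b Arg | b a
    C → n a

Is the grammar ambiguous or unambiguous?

Ambiguous

Witness: b a

Derivation 1: Tail ⇒ Arg ⇒ b a
Derivation 2: Tail ⇒ Atom ⇒ b a

Two distinct leftmost derivations for the same string.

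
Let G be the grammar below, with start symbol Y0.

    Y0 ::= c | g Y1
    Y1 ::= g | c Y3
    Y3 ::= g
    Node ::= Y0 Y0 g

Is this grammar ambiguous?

Unambiguous

Only Y0, Y1, Y3 are reachable from Y0; ignoring the rest: Restricted to the reachable nonterminals, every rule has the form A → t or A → t B, and no two rules for the same A share a first terminal. The grammar encodes a DFA — one run per string.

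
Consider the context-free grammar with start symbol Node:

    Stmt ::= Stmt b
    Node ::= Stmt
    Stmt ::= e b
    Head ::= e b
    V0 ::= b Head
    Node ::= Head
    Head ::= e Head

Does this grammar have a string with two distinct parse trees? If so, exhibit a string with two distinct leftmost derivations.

Witness: e b

Derivation 1: Node ⇒ Stmt ⇒ e b
Derivation 2: Node ⇒ Head ⇒ e b

Two distinct leftmost derivations for the same string.

Ambiguous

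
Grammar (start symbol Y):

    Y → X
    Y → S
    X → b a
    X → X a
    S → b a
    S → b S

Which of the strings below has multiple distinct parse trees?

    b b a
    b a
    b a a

b a

b b a: 1 tree
b a: 2 trees
b a a: 1 tree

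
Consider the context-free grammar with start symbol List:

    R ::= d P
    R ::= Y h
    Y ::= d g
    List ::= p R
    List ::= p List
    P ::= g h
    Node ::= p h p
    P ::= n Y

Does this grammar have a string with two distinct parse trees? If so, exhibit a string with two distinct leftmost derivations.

Ambiguous

Witness: p d g h

Derivation 1: List ⇒ p R ⇒ p d P ⇒ p d g h
Derivation 2: List ⇒ p R ⇒ p Y h ⇒ p d g h

Two distinct leftmost derivations for the same string.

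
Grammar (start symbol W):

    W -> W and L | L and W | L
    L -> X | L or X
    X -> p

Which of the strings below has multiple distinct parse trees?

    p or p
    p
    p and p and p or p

p or p: 1 tree
p: 1 tree
p and p and p or p: 4 trees

p and p and p or p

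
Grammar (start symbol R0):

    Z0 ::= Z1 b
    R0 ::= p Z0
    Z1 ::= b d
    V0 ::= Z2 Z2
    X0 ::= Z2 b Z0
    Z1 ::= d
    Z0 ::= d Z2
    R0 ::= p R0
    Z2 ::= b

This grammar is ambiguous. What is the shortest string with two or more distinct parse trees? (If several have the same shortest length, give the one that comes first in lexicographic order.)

length 3: p d b has 2 parse trees

Two derivations of p d b:
  R0 ⇒ p Z0 ⇒ p Z1 b ⇒ p d b
  R0 ⇒ p Z0 ⇒ p d Z2 ⇒ p d b

p d b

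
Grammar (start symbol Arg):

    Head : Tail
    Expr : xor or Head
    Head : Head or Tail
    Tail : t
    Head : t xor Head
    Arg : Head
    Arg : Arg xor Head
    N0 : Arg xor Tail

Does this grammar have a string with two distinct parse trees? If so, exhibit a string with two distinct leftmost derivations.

Witness: t xor t

Derivation 1: Arg ⇒ Head ⇒ t xor Head ⇒ t xor Tail ⇒ t xor t
Derivation 2: Arg ⇒ Arg xor Head ⇒ Head xor Head ⇒ Tail xor Head ⇒ t xor Head ⇒ t xor Tail ⇒ t xor t

Two distinct leftmost derivations for the same string.

Ambiguous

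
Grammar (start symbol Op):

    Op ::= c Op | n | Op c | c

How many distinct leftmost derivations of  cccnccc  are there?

Parse trees for cccnccc (showing first 6 of 20):
  [Op c [Op c [Op c [Op [Op [Op [Op n] c] c] c]]]]
  [Op c [Op c [Op [Op c [Op [Op [Op n] c] c]] c]]]
  [Op c [Op c [Op [Op [Op c [Op [Op n] c]] c] c]]]
  [Op c [Op c [Op [Op [Op [Op c [Op n]] c] c] c]]]
  [Op c [Op [Op c [Op c [Op [Op [Op n] c] c]]] c]]
  [Op c [Op [Op c [Op [Op c [Op [Op n] c]] c]] c]]

20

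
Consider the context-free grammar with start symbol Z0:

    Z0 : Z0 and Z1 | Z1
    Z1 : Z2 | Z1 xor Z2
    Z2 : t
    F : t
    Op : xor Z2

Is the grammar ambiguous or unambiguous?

(F, Op are unreachable from Z0, so their rules don't affect L(Z0).) The grammar is stratified — Z0 handles 'and' (left-recursive), Z1 handles 'xor', Z2 atoms. Each operator has a fixed associativity and precedence level, so every string has one parse.

Unambiguous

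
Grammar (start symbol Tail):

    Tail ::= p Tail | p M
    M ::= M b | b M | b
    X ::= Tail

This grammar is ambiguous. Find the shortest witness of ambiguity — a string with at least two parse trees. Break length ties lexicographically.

length 2: no string has ≥2 trees
length 3: p b b has 2 parse trees

Two derivations of p b b:
  Tail ⇒ p M ⇒ p M b ⇒ p b b
  Tail ⇒ p M ⇒ p b M ⇒ p b b

p b b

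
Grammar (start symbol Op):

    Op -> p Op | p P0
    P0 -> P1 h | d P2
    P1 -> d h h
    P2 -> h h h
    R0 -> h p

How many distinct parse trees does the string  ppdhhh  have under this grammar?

Parse trees for ppdhhh:
  [Op p [Op p [P0 [P1 d h h] h]]]
  [Op p [Op p [P0 d [P2 h h h]]]]

2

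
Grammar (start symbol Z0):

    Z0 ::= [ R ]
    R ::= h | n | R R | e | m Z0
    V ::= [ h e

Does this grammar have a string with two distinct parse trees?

Ambiguous

Witness: [ e e e ]

Derivation 1: Z0 ⇒ [ R ] ⇒ [ R R ] ⇒ [ R R R ] ⇒ [ e R R ] ⇒ [ e e R ] ⇒ [ e e e ]
Derivation 2: Z0 ⇒ [ R ] ⇒ [ R R ] ⇒ [ e R ] ⇒ [ e R R ] ⇒ [ e e R ] ⇒ [ e e e ]

Two distinct leftmost derivations for the same string.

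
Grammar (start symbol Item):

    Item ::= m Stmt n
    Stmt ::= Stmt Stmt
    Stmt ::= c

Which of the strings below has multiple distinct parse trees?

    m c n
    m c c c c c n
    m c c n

m c c c c c n

m c n: 1 tree
m c c c c c n: 14 trees
m c c n: 1 tree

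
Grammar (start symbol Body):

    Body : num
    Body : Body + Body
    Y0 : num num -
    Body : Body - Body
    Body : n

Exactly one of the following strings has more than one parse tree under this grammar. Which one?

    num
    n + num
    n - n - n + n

num: 1 tree
n + num: 1 tree
n - n - n + n: 5 trees

n - n - n + n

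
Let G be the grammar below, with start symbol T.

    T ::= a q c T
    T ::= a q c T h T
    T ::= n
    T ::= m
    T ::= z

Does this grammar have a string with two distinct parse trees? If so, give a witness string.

Witness: a q c a q c m h m

Derivation 1: T ⇒ a q c T ⇒ a q c a q c T h T ⇒ a q c a q c m h T ⇒ a q c a q c m h m
Derivation 2: T ⇒ a q c T h T ⇒ a q c a q c T h T ⇒ a q c a q c m h T ⇒ a q c a q c m h m

Two distinct leftmost derivations for the same string.

Ambiguous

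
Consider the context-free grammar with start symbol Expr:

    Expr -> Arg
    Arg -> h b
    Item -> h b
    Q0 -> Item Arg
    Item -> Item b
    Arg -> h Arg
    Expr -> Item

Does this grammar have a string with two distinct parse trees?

Ambiguous

Witness: h b

Derivation 1: Expr ⇒ Arg ⇒ h b
Derivation 2: Expr ⇒ Item ⇒ h b

Two distinct leftmost derivations for the same string.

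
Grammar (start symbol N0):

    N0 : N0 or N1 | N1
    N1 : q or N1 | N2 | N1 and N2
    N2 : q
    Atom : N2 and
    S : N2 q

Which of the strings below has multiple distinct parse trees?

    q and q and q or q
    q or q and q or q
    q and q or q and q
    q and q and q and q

q or q and q or q

q and q and q or q: 1 tree
q or q and q or q: 3 trees
q and q or q and q: 1 tree
q and q and q and q: 1 tree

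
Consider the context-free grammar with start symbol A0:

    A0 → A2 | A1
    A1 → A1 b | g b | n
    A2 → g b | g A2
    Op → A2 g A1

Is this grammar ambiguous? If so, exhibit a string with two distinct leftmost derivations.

Witness: g b

Derivation 1: A0 ⇒ A2 ⇒ g b
Derivation 2: A0 ⇒ A1 ⇒ g b

Two distinct leftmost derivations for the same string.

Ambiguous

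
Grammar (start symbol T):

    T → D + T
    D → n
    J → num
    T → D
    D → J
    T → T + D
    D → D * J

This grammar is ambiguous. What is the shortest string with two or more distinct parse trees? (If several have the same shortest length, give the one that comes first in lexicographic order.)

n + n

length 1: no string has ≥2 trees
length 3: n + n has 2 parse trees

Two derivations of n + n:
  T ⇒ D + T ⇒ n + T ⇒ n + D ⇒ n + n
  T ⇒ T + D ⇒ D + D ⇒ n + D ⇒ n + n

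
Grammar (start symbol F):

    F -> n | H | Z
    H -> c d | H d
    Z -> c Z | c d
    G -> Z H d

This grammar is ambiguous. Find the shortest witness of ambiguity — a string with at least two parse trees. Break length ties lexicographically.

length 1: no string has ≥2 trees
length 2: c d has 2 parse trees

Two derivations of c d:
  F ⇒ H ⇒ c d
  F ⇒ Z ⇒ c d

c d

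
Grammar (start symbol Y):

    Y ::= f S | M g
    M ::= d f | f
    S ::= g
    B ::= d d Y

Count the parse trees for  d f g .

Parse trees for d f g:
  [Y [M d f] g]

1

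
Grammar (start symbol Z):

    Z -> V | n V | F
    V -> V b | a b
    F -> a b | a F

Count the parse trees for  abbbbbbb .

Parse trees for abbbbbbb:
  [Z [V [V [V [V [V [V [V a b] b] b] b] b] b] b]]

1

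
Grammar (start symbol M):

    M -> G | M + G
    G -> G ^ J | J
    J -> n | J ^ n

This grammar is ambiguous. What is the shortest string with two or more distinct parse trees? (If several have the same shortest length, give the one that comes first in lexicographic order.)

n ^ n

length 1: no string has ≥2 trees
length 3: n ^ n has 2 parse trees

Two derivations of n ^ n:
  M ⇒ G ⇒ G ^ J ⇒ J ^ J ⇒ n ^ J ⇒ n ^ n
  M ⇒ G ⇒ J ⇒ J ^ n ⇒ n ^ n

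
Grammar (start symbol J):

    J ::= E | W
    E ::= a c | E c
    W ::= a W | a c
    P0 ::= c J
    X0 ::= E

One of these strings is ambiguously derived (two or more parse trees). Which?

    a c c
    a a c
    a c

a c

a c c: 1 tree
a a c: 1 tree
a c: 2 trees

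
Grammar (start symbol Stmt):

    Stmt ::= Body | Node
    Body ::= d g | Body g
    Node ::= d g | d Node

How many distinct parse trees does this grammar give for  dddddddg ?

1

Parse trees for dddddddg:
  [Stmt [Node d [Node d [Node d [Node d [Node d [Node d [Node d g]]]]]]]]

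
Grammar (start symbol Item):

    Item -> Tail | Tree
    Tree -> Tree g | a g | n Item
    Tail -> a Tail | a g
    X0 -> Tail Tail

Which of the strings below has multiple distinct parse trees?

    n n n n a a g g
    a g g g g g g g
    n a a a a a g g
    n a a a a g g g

n n n n a a g g

n n n n a a g g: 4 trees
a g g g g g g g: 1 tree
n a a a a a g g: 1 tree
n a a a a g g g: 1 tree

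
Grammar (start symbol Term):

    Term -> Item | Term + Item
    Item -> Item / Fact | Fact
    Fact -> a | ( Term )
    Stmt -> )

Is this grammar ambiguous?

Unambiguous

Only Term, Item, Fact are reachable from Term; ignoring the rest: Term → Term + Item | Item  ;  Item → Item / Fact | Fact  — a left-associative chain with Fact at the bottom. Each string factors uniquely by precedence.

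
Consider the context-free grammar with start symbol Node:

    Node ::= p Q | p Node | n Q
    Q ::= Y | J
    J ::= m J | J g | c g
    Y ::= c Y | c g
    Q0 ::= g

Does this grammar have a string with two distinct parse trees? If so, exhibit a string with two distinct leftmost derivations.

Ambiguous

Witness: n c g

Derivation 1: Node ⇒ n Q ⇒ n Y ⇒ n c g
Derivation 2: Node ⇒ n Q ⇒ n J ⇒ n c g

Two distinct leftmost derivations for the same string.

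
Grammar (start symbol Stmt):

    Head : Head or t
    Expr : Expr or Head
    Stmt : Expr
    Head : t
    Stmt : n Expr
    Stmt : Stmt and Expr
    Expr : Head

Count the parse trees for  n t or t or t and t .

4

Parse trees for n t or t or t and t:
  [Stmt [Stmt n [Expr [Expr [Head t]] or [Head [Head t] or t]]] and [Expr [Head t]]]
  [Stmt [Stmt n [Expr [Expr [Expr [Head t]] or [Head t]] or [Head t]]] and [Expr [Head t]]]
  [Stmt [Stmt n [Expr [Expr [Head [Head t] or t]] or [Head t]]] and [Expr [Head t]]]
  [Stmt [Stmt n [Expr [Head [Head [Head t] or t] or t]]] and [Expr [Head t]]]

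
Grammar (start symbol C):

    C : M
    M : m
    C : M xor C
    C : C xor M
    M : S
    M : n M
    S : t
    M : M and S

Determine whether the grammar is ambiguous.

Witness: m xor m

Derivation 1: C ⇒ M xor C ⇒ m xor C ⇒ m xor M ⇒ m xor m
Derivation 2: C ⇒ C xor M ⇒ M xor M ⇒ m xor M ⇒ m xor m

Two distinct leftmost derivations for the same string.

Ambiguous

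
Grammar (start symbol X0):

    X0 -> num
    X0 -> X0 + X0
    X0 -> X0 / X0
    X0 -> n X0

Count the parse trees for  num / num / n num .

Parse trees for num / num / n num:
  [X0 [X0 num] / [X0 [X0 num] / [X0 n [X0 num]]]]
  [X0 [X0 [X0 num] / [X0 num]] / [X0 n [X0 num]]]

2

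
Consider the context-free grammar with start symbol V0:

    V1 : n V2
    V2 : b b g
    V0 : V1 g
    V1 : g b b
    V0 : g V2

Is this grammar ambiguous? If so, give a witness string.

Witness: g b b g

Derivation 1: V0 ⇒ V1 g ⇒ g b b g
Derivation 2: V0 ⇒ g V2 ⇒ g b b g

Two distinct leftmost derivations for the same string.

Ambiguous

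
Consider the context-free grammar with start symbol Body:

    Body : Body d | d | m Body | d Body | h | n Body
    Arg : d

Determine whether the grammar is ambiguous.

Witness: d d

Derivation 1: Body ⇒ Body d ⇒ d d
Derivation 2: Body ⇒ d Body ⇒ d d

Two distinct leftmost derivations for the same string.

Ambiguous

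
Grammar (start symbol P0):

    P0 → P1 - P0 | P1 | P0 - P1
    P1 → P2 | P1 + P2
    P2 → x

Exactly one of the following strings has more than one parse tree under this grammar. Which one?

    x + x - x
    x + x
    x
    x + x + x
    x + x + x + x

x + x - x

x + x - x: 2 trees
x + x: 1 tree
x: 1 tree
x + x + x: 1 tree
x + x + x + x: 1 tree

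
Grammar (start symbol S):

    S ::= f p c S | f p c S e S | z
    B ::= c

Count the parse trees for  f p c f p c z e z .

Parse trees for f p c f p c z e z:
  [S f p c [S f p c [S z] e [S z]]]
  [S f p c [S f p c [S z]] e [S z]]

2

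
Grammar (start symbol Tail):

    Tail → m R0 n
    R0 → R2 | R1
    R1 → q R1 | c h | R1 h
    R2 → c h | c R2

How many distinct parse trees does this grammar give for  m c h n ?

Parse trees for m c h n:
  [Tail m [R0 [R2 c h]] n]
  [Tail m [R0 [R1 c h]] n]

2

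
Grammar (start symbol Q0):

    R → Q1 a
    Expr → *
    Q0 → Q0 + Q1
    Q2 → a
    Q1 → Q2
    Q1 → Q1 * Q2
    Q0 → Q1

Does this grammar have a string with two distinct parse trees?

Only Q0, Q1, Q2 are reachable from Q0; ignoring the rest: Q0 → Q0 + Q1 | Q1  ;  Q1 → Q1 * Q2 | Q2  — a left-associative chain with Q2 at the bottom. Each string factors uniquely by precedence.

Unambiguous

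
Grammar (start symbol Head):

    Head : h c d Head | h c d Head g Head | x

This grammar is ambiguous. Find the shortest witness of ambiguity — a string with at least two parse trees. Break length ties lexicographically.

length 1: no string has ≥2 trees
length 4: no string has ≥2 trees
length 6: no string has ≥2 trees
length 7: no string has ≥2 trees
length 9: h c d h c d x g x has 2 parse trees

Two derivations of h c d h c d x g x:
  Head ⇒ h c d Head ⇒ h c d h c d Head g Head ⇒ h c d h c d x g Head ⇒ h c d h c d x g x
  Head ⇒ h c d Head g Head ⇒ h c d h c d Head g Head ⇒ h c d h c d x g Head ⇒ h c d h c d x g x

h c d h c d x g x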